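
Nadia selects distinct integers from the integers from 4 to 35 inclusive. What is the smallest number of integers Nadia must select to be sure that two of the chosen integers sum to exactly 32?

21

Two chosen integers sum to 32 exactly when both halves of some pair {x, 32−x} with 4 ≤ x ≤ 32−x ≤ 28 are chosen — 12 such pairs.
The remaining 8 elements (those with no distinct partner in range) can never complete a 32-sum, so the worst case takes all of them and one from each pair: 8 + 12 = 20.
By the pigeonhole principle, the 21st integer has to be the second member of some pair, so 20 + 1 = 21.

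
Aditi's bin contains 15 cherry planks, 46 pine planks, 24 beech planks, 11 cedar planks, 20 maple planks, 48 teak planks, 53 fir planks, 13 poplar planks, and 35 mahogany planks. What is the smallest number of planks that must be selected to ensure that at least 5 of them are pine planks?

In the worst case for collecting pine planks, every non-pine plank comes out first.
There are 15 + 24 + 11 + 20 + 48 + 53 + 13 + 35 = 219 non-pine planks altogether.
After those, each further plank must be pine, so 219 + 5 = 224 draws guarantee 5 pine planks.

224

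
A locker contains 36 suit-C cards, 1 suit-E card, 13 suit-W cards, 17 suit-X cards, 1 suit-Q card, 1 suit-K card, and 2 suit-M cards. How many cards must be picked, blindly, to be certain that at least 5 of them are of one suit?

Pigeonhole: the 7 suits are the holes; the cards drawn are the pigeons.
To avoid 5 of any one suit, the worst case takes at most 4 of each suit, or every card of a suit that has fewer than 4.
That gives 4 + 1 + 4 + 4 + 1 + 1 + 2 = 17 cards with no suit reaching 5.
The next card forces some suit to 5, so 17 + 1 = 18.

18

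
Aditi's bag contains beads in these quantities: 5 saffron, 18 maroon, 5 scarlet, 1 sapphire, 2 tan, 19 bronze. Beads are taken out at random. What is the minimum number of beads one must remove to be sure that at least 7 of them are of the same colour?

26

An adversary could hand out at most 6 beads per colour (4 colours run out sooner): 5 + 6 + 5 + 1 + 2 + 6 = 25 beads and still no colour has 7.
One more bead lands in a colour already at 6, so 26 draws are enough and 25 are not.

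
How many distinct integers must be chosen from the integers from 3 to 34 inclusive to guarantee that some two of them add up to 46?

A set avoiding the sum 46 can contain at most one of each pair {x, 46−x}, plus the 10 elements whose complement lies outside the range or equal to its own complement.
The integers 3, …, 23 (21 of them) are such a set: any two sum to at least 3+4 = 7 and at most 22+23 = 45 < 46.
Any 22nd integer completes one of the 11 pairs, so 22 choices force a sum of 46.

22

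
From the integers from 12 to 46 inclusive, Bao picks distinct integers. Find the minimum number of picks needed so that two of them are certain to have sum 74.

Group the elements by complementary pair {x, 74−x}: {28,46}, {29,45}, {30,44}, …, giving 9 two-element pairs, the single value 37 (it cannot pair with itself since the integers are distinct), and 16 integers whose partner 74−x falls outside [12,46].
Pigeonhole: treating each of those 26 groups as a pigeonhole, one can pick one integer per group — 26 integers — with no two summing to 74.
The 27th integer lands in an occupied pair, forcing a sum of 74.

27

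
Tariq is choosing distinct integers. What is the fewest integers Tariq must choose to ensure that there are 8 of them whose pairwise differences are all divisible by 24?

169

Integers whose pairwise differences are multiples of 24 are exactly those sharing a remainder mod 24. By the pigeonhole principle, the 24 residue classes mod 24 are the pigeonholes.
With 168 integers one could put 7 in each residue class and have no class reach 8.
The 169th integer pushes some class to 8, so 24·7 + 1 = 169.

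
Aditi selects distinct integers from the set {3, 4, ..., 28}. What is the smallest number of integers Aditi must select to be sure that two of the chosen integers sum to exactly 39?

18

A set avoiding the sum 39 can contain at most one of each pair {x, 39−x}, plus the 8 elements whose complement lies outside the range.
The integers 3, …, 19 (17 of them) are such a set: any two sum to at least 3+4 = 7 and at most 18+19 = 37 < 39.
Any 18th integer completes one of the 9 pairs, so 18 choices force a sum of 39.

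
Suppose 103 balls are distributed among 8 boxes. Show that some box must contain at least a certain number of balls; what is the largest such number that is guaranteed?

Pigeonhole: the 8 boxes are the holes and the 103 balls are the pigeons.
If every box held at most 12 balls, the total would be at most 8 × 12 = 96, which is less than 103.
So some box holds at least ⌈103/8⌉ = 13 balls.

13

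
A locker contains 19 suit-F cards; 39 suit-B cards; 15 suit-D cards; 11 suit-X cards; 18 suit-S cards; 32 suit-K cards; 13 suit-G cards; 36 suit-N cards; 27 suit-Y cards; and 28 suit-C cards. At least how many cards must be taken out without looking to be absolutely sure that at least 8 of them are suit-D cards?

231

In the worst case for collecting suit-D cards, every non-suit-D card comes out first.
There are 19 + 39 + 11 + 18 + 32 + 13 + 36 + 27 + 28 = 223 non-suit-D cards altogether.
After those, each further card must be suit-D, so 223 + 8 = 231 draws guarantee 8 suit-D cards.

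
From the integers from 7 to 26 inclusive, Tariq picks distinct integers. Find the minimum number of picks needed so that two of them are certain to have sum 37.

Group the elements by complementary pair {x, 37−x}: {11,26}, {12,25}, {13,24}, …, giving 8 two-element pairs and 4 integers whose partner 37−x falls outside [7,26].
Treating each of those 12 groups as a pigeonhole, one can pick one integer per group — 12 integers — with no two summing to 37.
The 13th integer lands in an occupied pair, forcing a sum of 37.

13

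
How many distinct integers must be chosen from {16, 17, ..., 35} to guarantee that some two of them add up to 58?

A set avoiding the sum 58 can contain at most one of each pair {x, 58−x}, plus the 8 elements whose complement lies outside the range or equal to its own complement.
The integers 16, …, 29 (14 of them) are such a set: any two sum to at least 16+17 = 33 and at most 28+29 = 57 < 58.
Any 15th integer completes one of the 6 pairs, so 15 choices force a sum of 58.

15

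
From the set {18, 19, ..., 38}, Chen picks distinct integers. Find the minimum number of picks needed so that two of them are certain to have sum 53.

A set avoiding the sum 53 can contain at most one of each pair {x, 53−x}, plus the 3 elements whose complement lies outside the range.
The integers 27, …, 38 (12 of them) are such a set: any two sum to at least 27+28 = 55 > 53.
Any 13th integer completes one of the 9 pairs, so 13 choices force a sum of 53.

13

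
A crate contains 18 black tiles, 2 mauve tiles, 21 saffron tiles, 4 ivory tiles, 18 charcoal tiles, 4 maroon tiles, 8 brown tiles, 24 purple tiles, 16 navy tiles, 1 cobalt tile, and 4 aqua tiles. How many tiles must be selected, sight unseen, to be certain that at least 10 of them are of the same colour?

69

The 11 colours are the holes; the tiles drawn are the pigeons.
To avoid 10 of any one colour, the worst case takes at most 9 of each colour, or every tile of a colour that has fewer than 9.
That gives 9 + 2 + 9 + 4 + 9 + 4 + 8 + 9 + 9 + 1 + 4 = 68 tiles with no colour reaching 10.
The next tile forces some colour to 10, so 68 + 1 = 69.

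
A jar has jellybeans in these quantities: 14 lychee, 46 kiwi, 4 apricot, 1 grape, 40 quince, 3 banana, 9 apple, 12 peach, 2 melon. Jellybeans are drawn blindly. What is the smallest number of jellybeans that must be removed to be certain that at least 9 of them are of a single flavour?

51

An adversary could hand out at most 8 jellybeans per flavour (4 flavours run out sooner): 8 + 8 + 4 + 1 + 8 + 3 + 8 + 8 + 2 = 50 jellybeans and still no flavour has 9.
By pigeonhole, one more jellybean lands in a flavour already at 8, so 51 draws are enough and 50 are not.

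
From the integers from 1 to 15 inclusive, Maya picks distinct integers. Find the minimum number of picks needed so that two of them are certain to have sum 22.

Two chosen integers sum to 22 exactly when both halves of some pair {x, 22−x} with 7 ≤ x ≤ 22−x ≤ 15 are chosen — 4 such pairs.
The remaining 7 elements (those with no distinct partner in range) can never complete a 22-sum, so the worst case takes all of them and one from each pair: 7 + 4 = 11.
Pigeonhole: the 12th integer has to be the second member of some pair, so 11 + 1 = 12.

12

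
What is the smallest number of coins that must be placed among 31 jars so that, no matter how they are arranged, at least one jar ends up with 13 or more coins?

373

With 372 coins one could put exactly 12 in each of the 31 jars, and no jar would reach 13.
One more coin must land in a jar that already has 12, giving it 13.
So 31 × 12 + 1 = 373 coins are required.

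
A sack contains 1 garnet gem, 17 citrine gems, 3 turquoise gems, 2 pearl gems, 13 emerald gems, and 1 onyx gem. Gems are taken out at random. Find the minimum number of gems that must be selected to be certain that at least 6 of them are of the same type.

18

An adversary could hand out at most 5 gems per type (4 types run out sooner): 1 + 5 + 3 + 2 + 5 + 1 = 17 gems and still no type has 6.
By the pigeonhole principle, one more gem lands in a type already at 5, so 18 draws are enough and 17 are not.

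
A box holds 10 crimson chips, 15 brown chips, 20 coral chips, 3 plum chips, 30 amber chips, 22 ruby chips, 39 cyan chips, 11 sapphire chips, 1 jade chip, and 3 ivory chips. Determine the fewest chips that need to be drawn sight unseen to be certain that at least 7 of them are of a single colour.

An adversary could hand out at most 6 chips per colour (plum, jade, ivory run out sooner): 6 + 6 + 6 + 3 + 6 + 6 + 6 + 6 + 1 + 3 = 49 chips and still no colour has 7.
One more chip lands in a colour already at 6, so 50 draws are enough and 49 are not.

50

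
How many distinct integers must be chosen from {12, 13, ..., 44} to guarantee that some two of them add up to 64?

22

Two chosen integers sum to 64 exactly when both halves of some pair {x, 64−x} with 20 ≤ x ≤ 64−x ≤ 44 are chosen — 12 such pairs.
The remaining 9 elements (those with no distinct partner in range) can never complete a 64-sum, so the worst case takes all of them and one from each pair: 9 + 12 = 21.
The 22nd integer has to be the second member of some pair, so 21 + 1 = 22.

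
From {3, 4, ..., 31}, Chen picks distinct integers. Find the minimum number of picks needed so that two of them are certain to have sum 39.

18

Two chosen integers sum to 39 exactly when both halves of some pair {x, 39−x} with 8 ≤ x ≤ 39−x ≤ 31 are chosen — 12 such pairs.
The remaining 5 elements (those with no distinct partner in range) can never complete a 39-sum, so the worst case takes all of them and one from each pair: 5 + 12 = 17.
The 18th integer has to be the second member of some pair, so 17 + 1 = 18.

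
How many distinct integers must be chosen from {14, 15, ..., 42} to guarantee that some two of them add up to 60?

A set avoiding the sum 60 can contain at most one of each pair {x, 60−x}, plus the 5 elements whose complement lies outside the range or equal to its own complement.
The integers 14, …, 30 (17 of them) are such a set: any two sum to at least 14+15 = 29 and at most 29+30 = 59 < 60.
Any 18th integer completes one of the 12 pairs, so 18 choices force a sum of 60.

18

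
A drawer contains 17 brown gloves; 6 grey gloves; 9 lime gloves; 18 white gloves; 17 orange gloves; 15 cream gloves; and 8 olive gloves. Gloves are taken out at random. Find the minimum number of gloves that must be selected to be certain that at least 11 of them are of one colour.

64

An adversary could hand out at most 10 gloves per colour (grey, lime, olive run out sooner): 10 + 6 + 9 + 10 + 10 + 10 + 8 = 63 gloves and still no colour has 11.
One more glove lands in a colour already at 10, so 64 draws are enough and 63 are not.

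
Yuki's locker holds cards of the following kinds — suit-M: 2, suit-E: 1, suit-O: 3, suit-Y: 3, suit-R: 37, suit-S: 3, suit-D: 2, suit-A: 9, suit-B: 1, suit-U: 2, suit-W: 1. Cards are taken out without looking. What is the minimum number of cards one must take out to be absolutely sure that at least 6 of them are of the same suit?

29

An adversary could hand out at most 5 cards per suit (9 suits run out sooner): 2 + 1 + 3 + 3 + 5 + 3 + 2 + 5 + 1 + 2 + 1 = 28 cards and still no suit has 6.
By the pigeonhole principle, one more card lands in a suit already at 5, so 29 draws are enough and 28 are not.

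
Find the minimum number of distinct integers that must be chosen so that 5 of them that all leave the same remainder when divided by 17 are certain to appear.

By the pigeonhole principle, the 17 residue classes mod 17 are the pigeonholes.
With 68 integers one could put 4 in each residue class and have no class reach 5.
The 69th integer pushes some class to 5, so 17·4 + 1 = 69.

69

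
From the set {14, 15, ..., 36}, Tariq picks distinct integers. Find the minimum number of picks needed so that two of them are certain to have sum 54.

A set avoiding the sum 54 can contain at most one of each pair {x, 54−x}, plus the 5 elements whose complement lies outside the range or equal to its own complement.
The integers 14, …, 27 (14 of them) are such a set: any two sum to at least 14+15 = 29 and at most 26+27 = 53 < 54.
Any 15th integer completes one of the 9 pairs, so 15 choices force a sum of 54.

15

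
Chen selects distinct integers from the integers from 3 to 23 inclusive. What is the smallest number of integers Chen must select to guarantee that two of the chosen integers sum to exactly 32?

15

Two chosen integers sum to 32 exactly when both halves of some pair {x, 32−x} with 9 ≤ x ≤ 32−x ≤ 23 are chosen — 7 such pairs.
The remaining 7 elements (those with no distinct partner in range) can never complete a 32-sum, so the worst case takes all of them and one from each pair: 7 + 7 = 14.
By the pigeonhole principle, the 15th integer has to be the second member of some pair, so 14 + 1 = 15.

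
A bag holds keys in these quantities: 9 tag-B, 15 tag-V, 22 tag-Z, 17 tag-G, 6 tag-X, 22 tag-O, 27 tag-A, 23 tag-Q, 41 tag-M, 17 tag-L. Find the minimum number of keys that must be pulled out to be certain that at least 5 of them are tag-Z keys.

182

In the worst case for collecting tag-Z keys, every non-tag-Z key comes out first.
There are 9 + 15 + 17 + 6 + 22 + 27 + 23 + 41 + 17 = 177 non-tag-Z keys altogether.
After those, each further key must be tag-Z, so 177 + 5 = 182 draws guarantee 5 tag-Z keys.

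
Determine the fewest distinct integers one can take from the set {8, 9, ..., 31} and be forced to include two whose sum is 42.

Group the elements by complementary pair {x, 42−x}: {11,31}, {12,30}, {13,29}, …, giving 10 two-element pairs, the single value 21 (it cannot pair with itself since the integers are distinct), and 3 integers whose partner 42−x falls outside [8,31].
By the pigeonhole principle, treating each of those 14 groups as a pigeonhole, one can pick one integer per group — 14 integers — with no two summing to 42.
The 15th integer lands in an occupied pair, forcing a sum of 42.

15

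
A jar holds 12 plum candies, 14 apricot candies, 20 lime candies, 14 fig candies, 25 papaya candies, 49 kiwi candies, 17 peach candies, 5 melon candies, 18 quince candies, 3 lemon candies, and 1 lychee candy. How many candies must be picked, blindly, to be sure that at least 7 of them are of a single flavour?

58

Put each drawn candy into a box by flavour. The largest draw with every box below 7 takes min(count, 6) from each flavour; flavours with fewer than 6 contribute all they have.
Σ min(cᵢ, 6) = 6 + 6 + 6 + 6 + 6 + 6 + 6 + 5 + 6 + 3 + 1 = 57.
Draw number 57 + 1 = 58 must push one box to 7.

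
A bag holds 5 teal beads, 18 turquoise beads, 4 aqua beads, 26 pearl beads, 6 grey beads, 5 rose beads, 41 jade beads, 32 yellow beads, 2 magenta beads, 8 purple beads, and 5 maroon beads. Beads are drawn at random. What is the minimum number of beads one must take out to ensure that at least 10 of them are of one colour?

An adversary could hand out at most 9 beads per colour (7 colours run out sooner): 5 + 9 + 4 + 9 + 6 + 5 + 9 + 9 + 2 + 8 + 5 = 71 beads and still no colour has 10.
One more bead lands in a colour already at 9, so 72 draws are enough and 71 are not.

72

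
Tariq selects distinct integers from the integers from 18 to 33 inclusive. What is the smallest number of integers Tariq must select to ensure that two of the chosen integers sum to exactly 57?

12

Group the elements by complementary pair {x, 57−x}: {24,33}, {25,32}, {26,31}, …, giving 5 two-element pairs and 6 integers whose partner 57−x falls outside [18,33].
By pigeonhole, treating each of those 11 groups as a pigeonhole, one can pick one integer per group — 11 integers — with no two summing to 57.
The 12th integer lands in an occupied pair, forcing a sum of 57.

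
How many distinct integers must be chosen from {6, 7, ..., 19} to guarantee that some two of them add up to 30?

Group the elements by complementary pair {x, 30−x}: {11,19}, {12,18}, {13,17}, …, giving 4 two-element pairs; the single value 15 (it cannot pair with itself since the integers are distinct); and 5 integers whose partner 30−x falls outside [6,19].
Pigeonhole: treating each of those 10 groups as a pigeonhole, one can pick one integer per group — 10 integers — with no two summing to 30.
The 11th integer lands in an occupied pair, forcing a sum of 30.

11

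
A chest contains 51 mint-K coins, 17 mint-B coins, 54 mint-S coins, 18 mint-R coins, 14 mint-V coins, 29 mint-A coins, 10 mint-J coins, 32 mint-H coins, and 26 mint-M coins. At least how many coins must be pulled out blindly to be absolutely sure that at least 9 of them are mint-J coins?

250

In the worst case for collecting mint-J coins, every non-mint-J coin comes out first.
There are 51 + 17 + 54 + 18 + 14 + 29 + 32 + 26 = 241 non-mint-J coins altogether.
After those, each further coin must be mint-J, so 241 + 9 = 250 draws guarantee 9 mint-J coins.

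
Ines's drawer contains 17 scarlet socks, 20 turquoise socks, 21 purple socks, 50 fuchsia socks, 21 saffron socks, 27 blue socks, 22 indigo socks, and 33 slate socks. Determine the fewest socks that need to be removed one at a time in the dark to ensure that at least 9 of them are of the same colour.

65

By the pigeonhole principle, put each drawn sock into a box by colour. The largest draw with every box below 9 takes min(count, 8) from each colour.
Σ min(cᵢ, 8) = 8 + 8 + 8 + 8 + 8 + 8 + 8 + 8 = 64.
Draw number 64 + 1 = 65 must push one box to 9.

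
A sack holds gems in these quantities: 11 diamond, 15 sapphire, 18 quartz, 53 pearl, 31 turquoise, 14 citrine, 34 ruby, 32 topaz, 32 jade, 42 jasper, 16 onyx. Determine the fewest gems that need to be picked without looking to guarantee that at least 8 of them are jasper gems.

In the worst case for collecting jasper gems, every non-jasper gem comes out first.
There are 11 + 15 + 18 + 53 + 31 + 14 + 34 + 32 + 32 + 16 = 256 non-jasper gems altogether.
After those, each further gem must be jasper, so 256 + 8 = 264 draws guarantee 8 jasper gems.

264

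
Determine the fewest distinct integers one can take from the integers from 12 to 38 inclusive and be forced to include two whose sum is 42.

A set avoiding the sum 42 can contain at most one of each pair {x, 42−x}, plus the 9 elements whose complement lies outside the range or equal to its own complement.
The integers 21, …, 38 (18 of them) are such a set: any two sum to at least 21+22 = 43 > 42.
Any 19th integer completes one of the 9 pairs, so 19 choices force a sum of 42.

19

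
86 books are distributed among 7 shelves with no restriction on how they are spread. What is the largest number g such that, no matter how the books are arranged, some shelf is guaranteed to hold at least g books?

13

Pigeonhole: the 7 shelves are the holes and the 86 books are the pigeons.
If every shelf held at most 12 books, the total would be at most 7 × 12 = 84, which is less than 86.
So some shelf holds at least ⌈86/7⌉ = 13 books.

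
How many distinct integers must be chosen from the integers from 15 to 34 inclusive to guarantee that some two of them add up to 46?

13

Group the elements by complementary pair {x, 46−x}: {15,31}, {16,30}, {17,29}, …, giving 8 two-element pairs; the single value 23 (it cannot pair with itself since the integers are distinct); and 3 integers whose partner 46−x falls outside [15,34].
Treating each of those 12 groups as a pigeonhole, one can pick one integer per group — 12 integers — with no two summing to 46.
The 13th integer lands in an occupied pair, forcing a sum of 46.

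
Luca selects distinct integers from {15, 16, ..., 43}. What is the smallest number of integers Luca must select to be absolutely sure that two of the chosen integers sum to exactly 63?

18

Group the elements by complementary pair {x, 63−x}: {20,43}, {21,42}, {22,41}, …, giving 12 two-element pairs and 5 integers whose partner 63−x falls outside [15,43].
Treating each of those 17 groups as a pigeonhole, one can pick one integer per group — 17 integers — with no two summing to 63.
The 18th integer lands in an occupied pair, forcing a sum of 63.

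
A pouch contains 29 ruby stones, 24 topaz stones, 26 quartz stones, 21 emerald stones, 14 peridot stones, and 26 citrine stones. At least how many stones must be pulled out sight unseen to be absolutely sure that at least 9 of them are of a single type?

An adversary could hand out at most 8 stones per type: 8 + 8 + 8 + 8 + 8 + 8 = 48 stones and still no type has 9.
Pigeonhole: one more stone lands in a type already at 8, so 49 draws are enough and 48 are not.

49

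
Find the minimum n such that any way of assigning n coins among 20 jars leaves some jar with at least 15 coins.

With 280 coins one could put exactly 14 in each of the 20 jars, and no jar would reach 15.
By pigeonhole, one more coin must land in a jar that already has 14, giving it 15.
So 20 × 14 + 1 = 281 coins are required.

281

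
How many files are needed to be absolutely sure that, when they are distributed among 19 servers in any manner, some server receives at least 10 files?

With 171 files one could put exactly 9 in each of the 19 servers, and no server would reach 10.
One more file must land in a server that already has 9, giving it 10.
So 19 × 9 + 1 = 172 files are required.

172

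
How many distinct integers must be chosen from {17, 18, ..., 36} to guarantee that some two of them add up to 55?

12

Group the elements by complementary pair {x, 55−x}: {19,36}, {20,35}, {21,34}, …, giving 9 two-element pairs and 2 integers whose partner 55−x falls outside [17,36].
By the pigeonhole principle, treating each of those 11 groups as a pigeonhole, one can pick one integer per group — 11 integers — with no two summing to 55.
The 12th integer lands in an occupied pair, forcing a sum of 55.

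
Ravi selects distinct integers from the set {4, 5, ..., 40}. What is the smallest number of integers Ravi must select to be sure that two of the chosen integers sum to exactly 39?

22

Two chosen integers sum to 39 exactly when both halves of some pair {x, 39−x} with 4 ≤ x ≤ 39−x ≤ 35 are chosen — 16 such pairs.
The remaining 5 elements (those with no distinct partner in range) can never complete a 39-sum, so the worst case takes all of them and one from each pair: 5 + 16 = 21.
By pigeonhole, the 22nd integer has to be the second member of some pair, so 21 + 1 = 22.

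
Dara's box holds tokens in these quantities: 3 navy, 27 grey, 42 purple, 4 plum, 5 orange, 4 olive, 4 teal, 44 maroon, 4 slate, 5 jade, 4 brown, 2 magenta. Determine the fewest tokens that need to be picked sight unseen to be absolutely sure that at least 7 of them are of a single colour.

54

Pigeonhole: the 12 colours are the holes; the tokens drawn are the pigeons.
To avoid 7 of any one colour, the worst case takes at most 6 of each colour, or every token of a colour that has fewer than 6.
That gives 3 + 6 + 6 + 4 + 5 + 4 + 4 + 6 + 4 + 5 + 4 + 2 = 53 tokens with no colour reaching 7.
The next token forces some colour to 7, so 53 + 1 = 54.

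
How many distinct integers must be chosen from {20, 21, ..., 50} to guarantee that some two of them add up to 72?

18

A set avoiding the sum 72 can contain at most one of each pair {x, 72−x}, plus the 3 elements whose complement lies outside the range or equal to its own complement.
The integers 20, …, 36 (17 of them) are such a set: any two sum to at least 20+21 = 41 and at most 35+36 = 71 < 72.
Pigeonhole: any 18th integer completes one of the 14 pairs, so 18 choices force a sum of 72.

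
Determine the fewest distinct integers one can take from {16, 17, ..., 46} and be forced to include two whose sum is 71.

Two chosen integers sum to 71 exactly when both halves of some pair {x, 71−x} with 25 ≤ x ≤ 71−x ≤ 46 are chosen — 11 such pairs.
The remaining 9 elements (those with no distinct partner in range) can never complete a 71-sum, so the worst case takes all of them and one from each pair: 9 + 11 = 20.
The 21st integer has to be the second member of some pair, so 20 + 1 = 21.

21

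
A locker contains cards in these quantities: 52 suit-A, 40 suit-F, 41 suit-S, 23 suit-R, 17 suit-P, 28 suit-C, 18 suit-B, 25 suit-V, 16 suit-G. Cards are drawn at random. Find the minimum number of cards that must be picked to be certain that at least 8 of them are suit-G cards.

In the worst case for collecting suit-G cards, every non-suit-G card comes out first.
There are 52 + 40 + 41 + 23 + 17 + 28 + 18 + 25 = 244 non-suit-G cards altogether.
After those, each further card must be suit-G, so 244 + 8 = 252 draws guarantee 8 suit-G cards.

252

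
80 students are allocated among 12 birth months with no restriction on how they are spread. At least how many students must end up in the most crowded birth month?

7

The 12 birth months are the holes and the 80 students are the pigeons.
If every birth month held at most 6 students, the total would be at most 12 × 6 = 72, which is less than 80.
So some birth month holds at least ⌈80/12⌉ = 7 students.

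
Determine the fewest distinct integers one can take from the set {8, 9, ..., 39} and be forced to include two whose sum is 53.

A set avoiding the sum 53 can contain at most one of each pair {x, 53−x}, plus the 6 elements whose complement lies outside the range.
The integers 8, …, 26 (19 of them) are such a set: any two sum to at least 8+9 = 17 and at most 25+26 = 51 < 53.
Pigeonhole: any 20th integer completes one of the 13 pairs, so 20 choices force a sum of 53.

20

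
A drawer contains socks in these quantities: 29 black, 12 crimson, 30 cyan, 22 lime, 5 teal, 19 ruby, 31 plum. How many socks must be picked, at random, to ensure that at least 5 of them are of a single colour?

29

Pigeonhole: put each drawn sock into a box by colour. The largest draw with every box below 5 takes min(count, 4) from each colour.
Σ min(cᵢ, 4) = 4 + 4 + 4 + 4 + 4 + 4 + 4 = 28.
Draw number 28 + 1 = 29 must push one box to 5.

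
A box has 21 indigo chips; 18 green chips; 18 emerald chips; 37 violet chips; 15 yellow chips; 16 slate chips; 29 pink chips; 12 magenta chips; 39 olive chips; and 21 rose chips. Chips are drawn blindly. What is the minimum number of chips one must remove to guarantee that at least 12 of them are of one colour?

Put each drawn chip into a box by colour. The largest draw with every box below 12 takes min(count, 11) from each colour.
Σ min(cᵢ, 11) = 11 + 11 + 11 + 11 + 11 + 11 + 11 + 11 + 11 + 11 = 110.
Draw number 110 + 1 = 111 must push one box to 12.

111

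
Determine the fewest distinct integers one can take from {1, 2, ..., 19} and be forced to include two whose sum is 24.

Two chosen integers sum to 24 exactly when both halves of some pair {x, 24−x} with 5 ≤ x ≤ 24−x ≤ 19 are chosen — 7 such pairs.
The remaining 5 elements (those with no distinct partner in range) can never complete a 24-sum, so the worst case takes all of them and one from each pair: 5 + 7 = 12.
The 13th integer has to be the second member of some pair, so 12 + 1 = 13.

13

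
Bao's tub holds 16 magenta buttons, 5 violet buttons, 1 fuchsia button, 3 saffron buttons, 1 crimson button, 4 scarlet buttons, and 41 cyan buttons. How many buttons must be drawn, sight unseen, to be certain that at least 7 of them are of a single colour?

27

The 7 colours are the holes; the buttons drawn are the pigeons.
To avoid 7 of any one colour, the worst case takes at most 6 of each colour, or every button of a colour that has fewer than 6.
That gives 6 + 5 + 1 + 3 + 1 + 4 + 6 = 26 buttons with no colour reaching 7.
The next button forces some colour to 7, so 26 + 1 = 27.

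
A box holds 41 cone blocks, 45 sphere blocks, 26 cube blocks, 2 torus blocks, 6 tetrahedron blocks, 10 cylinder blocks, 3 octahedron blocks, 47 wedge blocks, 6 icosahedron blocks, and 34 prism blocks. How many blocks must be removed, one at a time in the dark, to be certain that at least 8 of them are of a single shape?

Pigeonhole: put each drawn block into a box by shape. The largest draw with every box below 8 takes min(count, 7) from each shape; shapes with fewer than 7 contribute all they have.
Σ min(cᵢ, 7) = 7 + 7 + 7 + 2 + 6 + 7 + 3 + 7 + 6 + 7 = 59.
Draw number 59 + 1 = 60 must push one box to 8.

60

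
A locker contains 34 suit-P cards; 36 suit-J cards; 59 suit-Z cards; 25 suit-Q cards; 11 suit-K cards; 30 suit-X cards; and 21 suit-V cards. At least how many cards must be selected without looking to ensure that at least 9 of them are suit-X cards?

195

In the worst case for collecting suit-X cards, every non-suit-X card comes out first.
There are 34 + 36 + 59 + 25 + 11 + 21 = 186 non-suit-X cards altogether.
After those, each further card must be suit-X, so 186 + 9 = 195 draws guarantee 9 suit-X cards.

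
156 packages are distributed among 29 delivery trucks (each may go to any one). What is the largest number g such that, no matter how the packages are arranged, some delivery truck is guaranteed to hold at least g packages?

The 29 delivery trucks are the holes and the 156 packages are the pigeons.
If every delivery truck held at most 5 packages, the total would be at most 29 × 5 = 145, which is less than 156.
So some delivery truck holds at least ⌈156/29⌉ = 6 packages.

6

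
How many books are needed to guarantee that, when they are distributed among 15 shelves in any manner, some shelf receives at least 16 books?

226

With 225 books one could put exactly 15 in each of the 15 shelves, and no shelf would reach 16.
By the pigeonhole principle, one more book must land in a shelf that already has 15, giving it 16.
So 15 × 15 + 1 = 226 books are required.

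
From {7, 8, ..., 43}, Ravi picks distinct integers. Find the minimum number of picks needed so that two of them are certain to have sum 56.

23

Two chosen integers sum to 56 exactly when both halves of some pair {x, 56−x} with 13 ≤ x ≤ 56−x ≤ 43 are chosen — 15 such pairs.
The remaining 7 elements (those with no distinct partner in range) can never complete a 56-sum, so the worst case takes all of them and one from each pair: 7 + 15 = 22.
The 23rd integer has to be the second member of some pair, so 22 + 1 = 23.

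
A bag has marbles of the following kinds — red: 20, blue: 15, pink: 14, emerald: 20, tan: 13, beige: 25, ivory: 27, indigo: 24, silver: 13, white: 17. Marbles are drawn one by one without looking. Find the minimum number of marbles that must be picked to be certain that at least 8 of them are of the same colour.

71

Pigeonhole: the 10 colours are the holes; the marbles drawn are the pigeons.
To avoid 8 of any one colour, the worst case takes at most 7 of each colour.
That gives 7 + 7 + 7 + 7 + 7 + 7 + 7 + 7 + 7 + 7 = 70 marbles with no colour reaching 8.
The next marble forces some colour to 8, so 70 + 1 = 71.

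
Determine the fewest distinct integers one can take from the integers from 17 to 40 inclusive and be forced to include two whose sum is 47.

18

Group the elements by complementary pair {x, 47−x}: {17,30}, {18,29}, {19,28}, …, giving 7 two-element pairs and 10 integers whose partner 47−x falls outside [17,40].
Pigeonhole: treating each of those 17 groups as a pigeonhole, one can pick one integer per group — 17 integers — with no two summing to 47.
The 18th integer lands in an occupied pair, forcing a sum of 47.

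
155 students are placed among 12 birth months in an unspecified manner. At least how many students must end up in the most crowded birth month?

13

The 12 birth months are the holes and the 155 students are the pigeons.
If every birth month held at most 12 students, the total would be at most 12 × 12 = 144, which is less than 155.
So some birth month holds at least ⌈155/12⌉ = 13 students.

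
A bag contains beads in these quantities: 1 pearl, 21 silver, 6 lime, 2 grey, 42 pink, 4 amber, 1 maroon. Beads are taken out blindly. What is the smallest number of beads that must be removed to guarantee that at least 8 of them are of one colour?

The 7 colours are the holes; the beads drawn are the pigeons.
To avoid 8 of any one colour, the worst case takes at most 7 of each colour, or every bead of a colour that has fewer than 7.
That gives 1 + 7 + 6 + 2 + 7 + 4 + 1 = 28 beads with no colour reaching 8.
The next bead forces some colour to 8, so 28 + 1 = 29.

29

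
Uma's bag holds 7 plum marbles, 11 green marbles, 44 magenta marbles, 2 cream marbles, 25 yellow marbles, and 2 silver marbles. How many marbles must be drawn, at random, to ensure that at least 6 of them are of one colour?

Put each drawn marble into a box by colour. The largest draw with every box below 6 takes min(count, 5) from each colour; colours with fewer than 5 contribute all they have.
Σ min(cᵢ, 5) = 5 + 5 + 5 + 2 + 5 + 2 = 24.
Draw number 24 + 1 = 25 must push one box to 6.

25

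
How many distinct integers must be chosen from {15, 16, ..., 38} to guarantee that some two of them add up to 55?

14

Two chosen integers sum to 55 exactly when both halves of some pair {x, 55−x} with 17 ≤ x ≤ 55−x ≤ 38 are chosen — 11 such pairs.
The remaining 2 elements (those with no distinct partner in range) can never complete a 55-sum, so the worst case takes all of them and one from each pair: 2 + 11 = 13.
The 14th integer has to be the second member of some pair, so 13 + 1 = 14.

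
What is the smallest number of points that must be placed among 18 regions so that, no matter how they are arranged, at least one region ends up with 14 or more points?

235

With 234 points one could put exactly 13 in each of the 18 regions, and no region would reach 14.
By the pigeonhole principle, one more point must land in a region that already has 13, giving it 14.
So 18 × 13 + 1 = 235 points are required.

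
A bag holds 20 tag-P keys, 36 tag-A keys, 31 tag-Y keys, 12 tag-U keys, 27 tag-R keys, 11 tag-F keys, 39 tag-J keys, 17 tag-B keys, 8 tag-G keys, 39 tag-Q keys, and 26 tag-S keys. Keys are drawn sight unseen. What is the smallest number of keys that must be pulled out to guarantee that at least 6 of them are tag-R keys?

245

In the worst case for collecting tag-R keys, every non-tag-R key comes out first.
There are 20 + 36 + 31 + 12 + 11 + 39 + 17 + 8 + 39 + 26 = 239 non-tag-R keys altogether.
After those, each further key must be tag-R, so 239 + 6 = 245 draws guarantee 6 tag-R keys.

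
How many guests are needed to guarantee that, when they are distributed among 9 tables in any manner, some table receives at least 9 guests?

With 72 guests one could put exactly 8 in each of the 9 tables, and no table would reach 9.
Pigeonhole: one more guest must land in a table that already has 8, giving it 9.
So 9 × 8 + 1 = 73 guests are required.

73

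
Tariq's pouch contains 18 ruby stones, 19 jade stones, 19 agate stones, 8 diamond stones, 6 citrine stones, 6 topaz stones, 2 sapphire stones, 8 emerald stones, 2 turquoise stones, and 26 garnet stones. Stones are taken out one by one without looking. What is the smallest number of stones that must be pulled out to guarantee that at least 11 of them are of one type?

73

The 10 types are the holes; the stones drawn are the pigeons.
To avoid 11 of any one type, the worst case takes at most 10 of each type, or every stone of a type that has fewer than 10.
That gives 10 + 10 + 10 + 8 + 6 + 6 + 2 + 8 + 2 + 10 = 72 stones with no type reaching 11.
The next stone forces some type to 11, so 72 + 1 = 73.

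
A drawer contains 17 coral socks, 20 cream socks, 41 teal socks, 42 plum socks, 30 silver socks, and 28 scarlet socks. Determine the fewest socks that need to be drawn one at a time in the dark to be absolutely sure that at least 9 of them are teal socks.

In the worst case for collecting teal socks, every non-teal sock comes out first.
There are 17 + 20 + 42 + 30 + 28 = 137 non-teal socks altogether.
After those, each further sock must be teal, so 137 + 9 = 146 draws guarantee 9 teal socks.

146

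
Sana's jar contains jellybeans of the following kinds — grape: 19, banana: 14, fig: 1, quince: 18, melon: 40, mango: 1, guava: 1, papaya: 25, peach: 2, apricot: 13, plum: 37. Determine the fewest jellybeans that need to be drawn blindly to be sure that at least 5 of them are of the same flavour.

34

By pigeonhole, put each drawn jellybean into a box by flavour. The largest draw with every box below 5 takes min(count, 4) from each flavour; flavours with fewer than 4 contribute all they have.
Σ min(cᵢ, 4) = 4 + 4 + 1 + 4 + 4 + 1 + 1 + 4 + 2 + 4 + 4 = 33.
Draw number 33 + 1 = 34 must push one box to 5.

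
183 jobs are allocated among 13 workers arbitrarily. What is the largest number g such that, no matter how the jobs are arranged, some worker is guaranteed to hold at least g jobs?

The 13 workers are the holes and the 183 jobs are the pigeons.
If every worker held at most 14 jobs, the total would be at most 13 × 14 = 182, which is less than 183.
So some worker holds at least ⌈183/13⌉ = 15 jobs.

15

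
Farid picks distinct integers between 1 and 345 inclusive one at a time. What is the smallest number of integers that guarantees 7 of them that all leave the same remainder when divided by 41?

247

The 41 residue classes mod 41 are the pigeonholes.
With 246 integers one could put 6 in each residue class and have no class reach 7.
The 247th integer pushes some class to 7, so 41·6 + 1 = 247.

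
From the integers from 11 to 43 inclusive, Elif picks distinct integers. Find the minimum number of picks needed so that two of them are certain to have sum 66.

24

Group the elements by complementary pair {x, 66−x}: {23,43}, {24,42}, {25,41}, …, giving 10 two-element pairs, the single value 33 (it cannot pair with itself since the integers are distinct), and 12 integers whose partner 66−x falls outside [11,43].
Treating each of those 23 groups as a pigeonhole, one can pick one integer per group — 23 integers — with no two summing to 66.
The 24th integer lands in an occupied pair, forcing a sum of 66.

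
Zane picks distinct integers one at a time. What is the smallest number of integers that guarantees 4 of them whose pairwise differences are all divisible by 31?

Integers whose pairwise differences are multiples of 31 are exactly those sharing a remainder mod 31. Pigeonhole: the 31 residue classes mod 31 are the pigeonholes.
With 93 integers one could put 3 in each residue class and have no class reach 4.
The 94th integer pushes some class to 4, so 31·3 + 1 = 94.

94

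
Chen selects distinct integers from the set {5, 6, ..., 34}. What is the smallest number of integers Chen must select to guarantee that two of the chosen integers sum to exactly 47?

20

A set avoiding the sum 47 can contain at most one of each pair {x, 47−x}, plus the 8 elements whose complement lies outside the range.
The integers 5, …, 23 (19 of them) are such a set: any two sum to at least 5+6 = 11 and at most 22+23 = 45 < 47.
By the pigeonhole principle, any 20th integer completes one of the 11 pairs, so 20 choices force a sum of 47.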